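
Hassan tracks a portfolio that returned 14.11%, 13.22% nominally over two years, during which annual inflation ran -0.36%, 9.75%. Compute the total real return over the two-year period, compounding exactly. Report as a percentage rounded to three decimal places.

Compound the nominal returns: 1.1411 × 1.1322 = 1.291953.
Compound inflation: 0.9964 × 1.0975 = 1.093549.
Deflate: 1.291953 / 1.093549 = 1.181432.
Total real return = 1.181432 − 1 → 18.143%.

18.143%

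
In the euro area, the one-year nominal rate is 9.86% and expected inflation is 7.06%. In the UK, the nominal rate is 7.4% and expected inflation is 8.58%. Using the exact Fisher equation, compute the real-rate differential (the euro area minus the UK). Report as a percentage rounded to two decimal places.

The euro area: (1 + 0.0986)/(1 + 0.0706) − 1 = 2.6154%
The UK: (1 + 0.0740)/(1 + 0.0858) − 1 = -1.0868%
Differential = 2.6154% − (-1.0868%) = 3.7021% → 3.70%.

3.70%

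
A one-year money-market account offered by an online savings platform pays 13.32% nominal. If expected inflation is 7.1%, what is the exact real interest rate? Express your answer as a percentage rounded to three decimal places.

5.808%

By the Fisher identity, 1 + r = (1 + i)/(1 + π).
1 + r = 1.13320 / 1.07100 = 1.058077
r = 1.058077 − 1 = 5.8077%, i.e. 5.808%.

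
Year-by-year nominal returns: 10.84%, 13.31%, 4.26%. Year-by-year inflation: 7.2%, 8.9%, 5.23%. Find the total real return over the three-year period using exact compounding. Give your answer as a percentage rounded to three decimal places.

6.591%

Compound the nominal returns: 1.1084 × 1.1331 × 1.0426 = 1.309431.
Compound inflation: 1.0720 × 1.0890 × 1.0523 = 1.228463.
Deflate: 1.309431 / 1.228463 = 1.065909.
Total real return = 1.065909 − 1 → 6.591%.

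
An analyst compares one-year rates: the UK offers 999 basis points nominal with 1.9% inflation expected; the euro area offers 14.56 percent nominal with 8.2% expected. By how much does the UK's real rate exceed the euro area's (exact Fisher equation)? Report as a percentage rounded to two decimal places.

2.06%

The UK: (1 + 0.0999)/(1 + 0.0190) − 1 = 7.9392%
The euro area: (1 + 0.1456)/(1 + 0.0820) − 1 = 5.8780%
Differential = 7.9392% − 5.8780% = 2.0612% → 2.06%.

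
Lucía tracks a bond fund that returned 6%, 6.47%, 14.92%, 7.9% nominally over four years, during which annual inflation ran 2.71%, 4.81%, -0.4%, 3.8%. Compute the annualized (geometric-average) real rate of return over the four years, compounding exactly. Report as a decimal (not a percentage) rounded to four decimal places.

Compound the nominal returns: 1.0600 × 1.0647 × 1.1492 × 1.0790 = 1.39942678.
Compound inflation: 1.0271 × 1.0481 × 0.9960 × 1.0380 = 1.11294100.
Deflate: 1.39942678 / 1.11294100 = 1.25741327.
Annualized real rate = 1.25741327^(1/4) − 1 = 5.8936% → 0.0589.

0.0589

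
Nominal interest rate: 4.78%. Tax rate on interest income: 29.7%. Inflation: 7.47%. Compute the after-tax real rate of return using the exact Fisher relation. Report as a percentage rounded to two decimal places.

-3.82%

After-tax nominal return = 4.78% × (1 − 0.297) = 3.36034%.
1 + r = 1.0336034 / 1.07470 = 0.961760
After-tax real rate = 0.961760 − 1 → -3.82%.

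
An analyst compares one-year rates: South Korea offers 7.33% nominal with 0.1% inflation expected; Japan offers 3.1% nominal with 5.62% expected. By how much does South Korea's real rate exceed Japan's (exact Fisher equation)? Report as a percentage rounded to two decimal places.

9.61%

South Korea: (1 + 0.0733)/(1 + 0.0010) − 1 = 7.2228%
Japan: (1 + 0.0310)/(1 + 0.0562) − 1 = -2.3859%
Differential = 7.2228% − (-2.3859%) = 9.6087% → 9.61%.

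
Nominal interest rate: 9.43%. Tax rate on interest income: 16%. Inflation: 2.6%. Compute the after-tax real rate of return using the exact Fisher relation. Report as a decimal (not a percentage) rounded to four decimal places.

0.0519

After-tax nominal return = 9.43% × (1 − 0.16) = 7.9212%.
1 + r = 1.079212 / 1.02600 = 1.051864
After-tax real rate = 1.051864 − 1 → 0.0519.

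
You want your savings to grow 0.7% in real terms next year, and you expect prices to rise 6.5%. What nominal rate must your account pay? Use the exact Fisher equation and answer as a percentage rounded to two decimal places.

(1 + i) = (1 + r)(1 + π) = 1.00700 × 1.06500 = 1.072455
i = 1.072455 − 1, so the required nominal rate is 7.25%.

7.25%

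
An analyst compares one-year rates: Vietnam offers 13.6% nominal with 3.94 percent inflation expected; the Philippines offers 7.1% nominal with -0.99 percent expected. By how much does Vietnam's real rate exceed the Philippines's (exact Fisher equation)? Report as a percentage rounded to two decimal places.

Vietnam: (1 + 0.1360)/(1 + 0.0394) − 1 = 9.2938%
The Philippines: (1 + 0.0710)/(1 − 0.0099) − 1 = 8.1709%
Differential = 9.2938% − 8.1709% = 1.1229% → 1.12%.

1.12%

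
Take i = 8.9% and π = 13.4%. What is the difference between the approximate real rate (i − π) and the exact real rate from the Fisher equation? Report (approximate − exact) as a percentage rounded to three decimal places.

-0.532%

Approximate: r ≈ 8.900% − 13.400% = -4.5000%
Exact: (1 + 0.0890)/(1 + 0.1340) − 1 = -3.9683%
Error = -4.5000% − (-3.9683%) = -0.5317% → -0.532%.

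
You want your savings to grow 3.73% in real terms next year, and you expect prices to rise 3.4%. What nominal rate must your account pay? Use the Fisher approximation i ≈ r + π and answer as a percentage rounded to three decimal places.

7.130%

i ≈ r + π = 3.73% + 3.4% = 7.130%.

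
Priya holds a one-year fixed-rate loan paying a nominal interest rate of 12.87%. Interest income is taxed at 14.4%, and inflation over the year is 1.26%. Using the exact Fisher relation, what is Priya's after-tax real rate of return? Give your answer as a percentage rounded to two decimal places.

After-tax nominal return = 12.87% × (1 − 0.144) = 11.01672%.
1 + r = 1.1101672 / 1.01260 = 1.096353
After-tax real rate = 1.096353 − 1 → 9.64%.

9.64%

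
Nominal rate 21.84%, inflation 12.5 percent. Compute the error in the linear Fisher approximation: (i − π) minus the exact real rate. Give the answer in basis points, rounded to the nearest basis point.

Approximate: r ≈ 21.840% − 12.500% = 9.3400%
Exact: (1 + 0.2184)/(1 + 0.1250) − 1 = 8.3022%
Error = 9.3400% − 8.3022% = 1.0378% → 104 basis points.

104 basis points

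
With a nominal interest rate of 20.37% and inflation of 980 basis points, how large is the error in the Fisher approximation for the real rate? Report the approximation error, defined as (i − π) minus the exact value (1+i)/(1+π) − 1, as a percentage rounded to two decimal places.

0.94%

Approximate: r ≈ 20.370% − 9.800% = 10.5700%
Exact: (1 + 0.2037)/(1 + 0.0980) − 1 = 9.6266%
Error = 10.5700% − 9.6266% = 0.9434% → 0.94%.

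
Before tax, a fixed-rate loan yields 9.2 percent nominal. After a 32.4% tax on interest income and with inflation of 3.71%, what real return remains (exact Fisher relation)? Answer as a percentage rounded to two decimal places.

2.42%

After-tax nominal return = 9.2% × (1 − 0.324) = 6.2192%.
1 + r = 1.062192 / 1.03710 = 1.024194
After-tax real rate = 1.024194 − 1 → 2.42%.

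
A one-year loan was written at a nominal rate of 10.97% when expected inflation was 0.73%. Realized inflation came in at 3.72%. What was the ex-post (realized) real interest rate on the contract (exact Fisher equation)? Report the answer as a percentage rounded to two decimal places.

Ex-post: (1 + 0.1097)/(1 + 0.0372) − 1 = 6.9900%
So the realized real rate is 6.99%.

6.99%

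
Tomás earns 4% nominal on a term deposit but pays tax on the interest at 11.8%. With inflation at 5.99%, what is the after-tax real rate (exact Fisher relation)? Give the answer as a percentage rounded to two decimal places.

After-tax nominal return = 4% × (1 − 0.118) = 3.5280%.
1 + r = 1.03528 / 1.05990 = 0.976771
After-tax real rate = 0.976771 − 1 → -2.32%.

-2.32%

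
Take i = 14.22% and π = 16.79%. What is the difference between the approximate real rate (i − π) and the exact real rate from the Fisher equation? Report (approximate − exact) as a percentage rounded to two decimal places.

Approximate: r ≈ 14.220% − 16.790% = -2.5700%
Exact: (1 + 0.1422)/(1 + 0.1679) − 1 = -2.2005%
Error = -2.5700% − (-2.2005%) = -0.3695% → -0.37%.

-0.37%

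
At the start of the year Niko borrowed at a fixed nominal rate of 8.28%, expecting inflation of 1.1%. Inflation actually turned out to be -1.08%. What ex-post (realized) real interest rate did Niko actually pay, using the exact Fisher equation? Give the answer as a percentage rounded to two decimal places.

Ex-post: (1 + 0.0828)/(1 − 0.0108) − 1 = 9.4622%
So the realized real rate is 9.46%.

9.46%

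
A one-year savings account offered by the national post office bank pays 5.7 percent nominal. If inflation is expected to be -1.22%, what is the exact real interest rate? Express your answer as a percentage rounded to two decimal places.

1 + r = 1.05700 / 0.98780 = 1.070055
r = 1.070055 − 1 = 7.0055%, i.e. 7.01%.

7.01%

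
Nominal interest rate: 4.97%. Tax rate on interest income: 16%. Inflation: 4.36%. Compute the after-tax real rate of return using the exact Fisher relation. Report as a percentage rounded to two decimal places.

After-tax nominal return = 4.97% × (1 − 0.16) = 4.1748%.
1 + r = 1.041748 / 1.04360 = 0.998225
After-tax real rate = 0.998225 − 1 → -0.18%.

-0.18%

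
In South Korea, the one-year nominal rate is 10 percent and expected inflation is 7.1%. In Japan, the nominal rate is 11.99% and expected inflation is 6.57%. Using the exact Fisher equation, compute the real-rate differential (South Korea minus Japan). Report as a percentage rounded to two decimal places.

South Korea: (1 + 0.1000)/(1 + 0.0710) − 1 = 2.7077%
Japan: (1 + 0.1199)/(1 + 0.0657) − 1 = 5.0859%
Differential = 2.7077% − 5.0859% = -2.3781% → -2.38%.

-2.38%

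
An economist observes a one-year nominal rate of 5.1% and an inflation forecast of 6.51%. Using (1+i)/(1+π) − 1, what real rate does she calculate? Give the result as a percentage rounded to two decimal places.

-1.32%

By the Fisher identity, 1 + r = (1 + i)/(1 + π).
1 + r = 1.05100 / 1.06510 = 0.986762
r = 0.986762 − 1 = -1.3238%, i.e. -1.32%.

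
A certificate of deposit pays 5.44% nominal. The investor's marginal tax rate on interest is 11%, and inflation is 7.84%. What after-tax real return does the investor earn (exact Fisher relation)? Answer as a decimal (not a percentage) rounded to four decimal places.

After-tax nominal return = 5.44% × (1 − 0.11) = 4.8416%.
1 + r = 1.048416 / 1.07840 = 0.972196
After-tax real rate = 0.972196 − 1 → -0.0278.

-0.0278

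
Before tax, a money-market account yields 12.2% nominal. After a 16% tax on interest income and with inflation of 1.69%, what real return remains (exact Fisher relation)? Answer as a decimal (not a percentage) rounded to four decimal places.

After-tax nominal return = 12.2% × (1 − 0.16) = 10.2480%.
1 + r = 1.10248 / 1.01690 = 1.084158
After-tax real rate = 1.084158 − 1 → 0.0842.

0.0842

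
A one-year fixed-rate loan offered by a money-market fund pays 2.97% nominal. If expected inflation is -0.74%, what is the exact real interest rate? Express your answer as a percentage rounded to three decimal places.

By the Fisher identity, 1 + r = (1 + i)/(1 + π).
1 + r = 1.02970 / 0.99260 = 1.037377
r = 1.037377 − 1 = 3.7377%, i.e. 3.738%.

3.738%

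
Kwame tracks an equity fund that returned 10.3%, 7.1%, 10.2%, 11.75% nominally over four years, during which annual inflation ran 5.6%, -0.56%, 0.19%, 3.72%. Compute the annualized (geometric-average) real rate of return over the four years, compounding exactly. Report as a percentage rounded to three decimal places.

7.453%

Compound the nominal returns: 1.1030 × 1.0710 × 1.1020 × 1.1175 = 1.4547692398.
Compound inflation: 1.0560 × 0.9944 × 1.0019 × 1.0372 = 1.0912189983.
Deflate: 1.4547692398 / 1.0912189983 = 1.3331597434.
Annualized real rate = 1.3331597434^(1/4) − 1 = 7.453495% → 7.453%.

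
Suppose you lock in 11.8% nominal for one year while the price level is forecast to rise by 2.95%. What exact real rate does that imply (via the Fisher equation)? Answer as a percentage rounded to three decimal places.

By the Fisher equation, 1 + r = (1 + i)/(1 + π).
1 + r = 1.11800 / 1.02950 = 1.085964
r = 1.085964 − 1 = 8.5964%, i.e. 8.596%.

8.596%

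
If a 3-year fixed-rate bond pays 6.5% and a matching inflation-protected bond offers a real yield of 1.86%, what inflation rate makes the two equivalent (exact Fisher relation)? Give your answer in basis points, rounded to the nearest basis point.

(1 + π) = (1 + i)/(1 + r) = 1.06500 / 1.01860 = 1.045553
Break-even inflation = 1.045553 − 1 → 456 basis points.

456 basis points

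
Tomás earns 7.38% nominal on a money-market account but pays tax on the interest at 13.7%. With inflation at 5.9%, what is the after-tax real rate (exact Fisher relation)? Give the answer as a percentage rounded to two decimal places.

After-tax nominal return = 7.38% × (1 − 0.137) = 6.36894%.
1 + r = 1.0636894 / 1.05900 = 1.004428
After-tax real rate = 1.004428 − 1 → 0.44%.

0.44%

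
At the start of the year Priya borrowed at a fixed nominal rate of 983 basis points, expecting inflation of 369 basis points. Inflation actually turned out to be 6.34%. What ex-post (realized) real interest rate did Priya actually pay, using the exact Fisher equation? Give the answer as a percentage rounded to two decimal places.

Ex-post: (1 + 0.0983)/(1 + 0.0634) − 1 = 3.2819%
So the realized real rate is 3.28%.

3.28%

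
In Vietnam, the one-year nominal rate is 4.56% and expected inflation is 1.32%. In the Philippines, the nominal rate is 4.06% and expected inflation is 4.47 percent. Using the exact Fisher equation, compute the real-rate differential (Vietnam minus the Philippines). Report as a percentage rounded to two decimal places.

Vietnam: (1 + 0.0456)/(1 + 0.0132) − 1 = 3.1978%
The Philippines: (1 + 0.0406)/(1 + 0.0447) − 1 = -0.3925%
Differential = 3.1978% − (-0.3925%) = 3.5902% → 3.59%.

3.59%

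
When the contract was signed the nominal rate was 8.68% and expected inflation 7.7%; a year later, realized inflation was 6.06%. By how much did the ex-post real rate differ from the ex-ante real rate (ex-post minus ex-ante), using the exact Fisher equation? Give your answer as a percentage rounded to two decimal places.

Ex-ante: (1 + 0.0868)/(1 + 0.0770) − 1 = 0.9099%
Ex-post: (1 + 0.0868)/(1 + 0.0606) − 1 = 2.4703%
Difference (ex-post − ex-ante) = 1.5604% → 1.56%.

1.56%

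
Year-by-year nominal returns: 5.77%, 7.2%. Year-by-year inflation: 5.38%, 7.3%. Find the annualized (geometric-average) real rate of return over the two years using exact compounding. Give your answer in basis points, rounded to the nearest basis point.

Compound the nominal returns: 1.0577 × 1.0720 = 1.13385440.
Compound inflation: 1.0538 × 1.0730 = 1.13072740.
Deflate: 1.13385440 / 1.13072740 = 1.00276548.
Annualized real rate = 1.00276548^(1/2) − 1 = 0.1382% → 14 basis points.

14 basis points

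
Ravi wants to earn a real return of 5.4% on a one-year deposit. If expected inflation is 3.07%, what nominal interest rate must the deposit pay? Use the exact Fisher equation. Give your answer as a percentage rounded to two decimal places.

(1 + i) = (1 + r)(1 + π) = 1.05400 × 1.03070 = 1.0863578
i = 1.0863578 − 1, so the required nominal rate is 8.64%.

8.64%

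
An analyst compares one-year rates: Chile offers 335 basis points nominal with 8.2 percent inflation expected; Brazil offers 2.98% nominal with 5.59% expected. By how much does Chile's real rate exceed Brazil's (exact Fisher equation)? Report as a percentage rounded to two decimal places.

-2.01%

Chile: (1 + 0.0335)/(1 + 0.0820) − 1 = -4.4824%
Brazil: (1 + 0.0298)/(1 + 0.0559) − 1 = -2.4718%
Differential = -4.4824% − (-2.4718%) = -2.0106% → -2.01%.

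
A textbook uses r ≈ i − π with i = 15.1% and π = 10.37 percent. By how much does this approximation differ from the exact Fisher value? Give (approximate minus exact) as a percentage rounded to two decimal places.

0.44%

Approximate: r ≈ 15.100% − 10.370% = 4.7300%
Exact: (1 + 0.1510)/(1 + 0.1037) − 1 = 4.2856%
Error = 4.7300% − 4.2856% = 0.4444% → 0.44%.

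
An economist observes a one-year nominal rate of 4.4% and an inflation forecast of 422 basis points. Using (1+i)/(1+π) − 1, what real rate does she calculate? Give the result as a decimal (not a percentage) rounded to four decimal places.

0.0017

1 + r = 1.04400 / 1.04220 = 1.001727
r = 1.001727 − 1 = 0.1727%, i.e. 0.0017.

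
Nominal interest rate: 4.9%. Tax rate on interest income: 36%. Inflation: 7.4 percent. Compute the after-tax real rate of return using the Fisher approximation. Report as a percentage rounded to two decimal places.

-4.26%

After-tax nominal return = 4.9% × (1 − 0.36) = 3.1360%.
r ≈ 3.1360% − 7.4% → -4.26%.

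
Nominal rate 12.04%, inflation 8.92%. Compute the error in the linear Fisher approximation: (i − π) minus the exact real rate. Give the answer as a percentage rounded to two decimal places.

Approximate: r ≈ 12.040% − 8.920% = 3.1200%
Exact: (1 + 0.1204)/(1 + 0.0892) − 1 = 2.8645%
Error = 3.1200% − 2.8645% = 0.2555% → 0.26%.

0.26%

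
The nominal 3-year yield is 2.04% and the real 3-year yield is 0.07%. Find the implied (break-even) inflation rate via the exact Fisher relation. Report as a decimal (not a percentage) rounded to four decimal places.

0.0197

(1 + π) = (1 + i)/(1 + r) = 1.02040 / 1.00070 = 1.019686
Break-even inflation = 1.019686 − 1 → 0.0197.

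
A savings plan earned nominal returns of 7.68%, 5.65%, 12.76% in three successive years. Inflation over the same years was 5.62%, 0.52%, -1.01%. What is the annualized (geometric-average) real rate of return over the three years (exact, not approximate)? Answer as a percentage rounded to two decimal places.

6.87%

Compound the nominal returns: 1.0768 × 1.0565 × 1.1276 = 1.28280196.
Compound inflation: 1.0562 × 1.0052 × 0.9899 = 1.05096915.
Deflate: 1.28280196 / 1.05096915 = 1.22058955.
Annualized real rate = 1.22058955^(1/3) − 1 = 6.8702% → 6.87%.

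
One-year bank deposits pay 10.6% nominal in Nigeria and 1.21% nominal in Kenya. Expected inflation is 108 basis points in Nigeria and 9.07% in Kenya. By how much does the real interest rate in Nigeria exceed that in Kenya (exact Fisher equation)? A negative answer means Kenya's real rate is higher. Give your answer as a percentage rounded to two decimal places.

Nigeria: (1 + 0.1060)/(1 + 0.0108) − 1 = 9.4183%
Kenya: (1 + 0.0121)/(1 + 0.0907) − 1 = -7.2064%
Differential = 9.4183% − (-7.2064%) = 16.6247% → 16.62%.

16.62%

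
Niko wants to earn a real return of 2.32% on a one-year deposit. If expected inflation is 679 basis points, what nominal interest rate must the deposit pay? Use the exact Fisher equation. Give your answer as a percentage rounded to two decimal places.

9.27%

(1 + i) = (1 + r)(1 + π) = 1.02320 × 1.06790 = 1.09267528
i = 1.09267528 − 1, so the required nominal rate is 9.27%.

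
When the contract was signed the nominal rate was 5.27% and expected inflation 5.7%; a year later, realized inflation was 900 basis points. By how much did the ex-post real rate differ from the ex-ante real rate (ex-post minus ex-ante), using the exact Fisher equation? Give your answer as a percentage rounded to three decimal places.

-3.015%

Ex-ante: (1 + 0.0527)/(1 + 0.0570) − 1 = -0.4068%
Ex-post: (1 + 0.0527)/(1 + 0.0900) − 1 = -3.4220%
Difference (ex-post − ex-ante) = -3.0152% → -3.015%.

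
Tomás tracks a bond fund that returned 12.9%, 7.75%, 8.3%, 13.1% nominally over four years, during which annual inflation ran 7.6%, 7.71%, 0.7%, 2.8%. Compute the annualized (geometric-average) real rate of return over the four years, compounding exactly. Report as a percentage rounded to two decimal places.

5.57%

Nominal growth factor = 1.1290 × 1.0775 × 1.0830 × 1.1310 = 1.49005494
Price-level growth factor = 1.0760 × 1.0771 × 1.0070 × 1.0280 = 1.19975034
Real growth factor = 1.49005494 / 1.19975034 = 1.24197084
Annualized real rate = 1.24197084^(1/4) − 1 = 5.5669% → 5.57%.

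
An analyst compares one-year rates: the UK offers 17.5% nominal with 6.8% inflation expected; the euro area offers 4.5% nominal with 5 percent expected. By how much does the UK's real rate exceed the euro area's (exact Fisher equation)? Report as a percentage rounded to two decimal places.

The UK: (1 + 0.1750)/(1 + 0.0680) − 1 = 10.0187%
The euro area: (1 + 0.0450)/(1 + 0.0500) − 1 = -0.4762%
Differential = 10.0187% − (-0.4762%) = 10.4949% → 10.49%.

10.49%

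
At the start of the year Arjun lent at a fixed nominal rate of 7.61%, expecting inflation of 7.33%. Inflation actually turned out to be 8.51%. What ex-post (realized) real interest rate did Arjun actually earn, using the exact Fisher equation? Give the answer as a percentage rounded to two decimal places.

Ex-post: (1 + 0.0761)/(1 + 0.0851) − 1 = -0.8294%
So the realized real rate is -0.83%.

-0.83%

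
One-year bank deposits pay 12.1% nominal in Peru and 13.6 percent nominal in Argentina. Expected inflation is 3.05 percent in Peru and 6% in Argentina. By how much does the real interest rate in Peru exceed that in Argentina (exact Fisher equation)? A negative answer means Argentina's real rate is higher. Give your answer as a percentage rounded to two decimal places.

Peru: (1 + 0.1210)/(1 + 0.0305) − 1 = 8.7821%
Argentina: (1 + 0.1360)/(1 + 0.0600) − 1 = 7.1698%
Differential = 8.7821% − 7.1698% = 1.6123% → 1.61%.

1.61%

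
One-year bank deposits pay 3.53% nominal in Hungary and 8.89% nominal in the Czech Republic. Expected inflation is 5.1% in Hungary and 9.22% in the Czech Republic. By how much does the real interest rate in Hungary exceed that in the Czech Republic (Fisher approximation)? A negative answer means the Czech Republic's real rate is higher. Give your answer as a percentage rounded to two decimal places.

Hungary: 3.53% − 5.1% = -1.570%
The Czech Republic: 8.89% − 9.22% = -0.330%
Differential = -1.240% → -1.24%.

-1.24%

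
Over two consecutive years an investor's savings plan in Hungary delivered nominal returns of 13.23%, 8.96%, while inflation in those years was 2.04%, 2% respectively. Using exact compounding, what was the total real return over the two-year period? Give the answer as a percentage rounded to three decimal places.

Compound the nominal returns: 1.1323 × 1.0896 = 1.233754.
Compound inflation: 1.0204 × 1.0200 = 1.040808.
Deflate: 1.233754 / 1.040808 = 1.185381.
Total real return = 1.185381 − 1 → 18.538%.

18.538%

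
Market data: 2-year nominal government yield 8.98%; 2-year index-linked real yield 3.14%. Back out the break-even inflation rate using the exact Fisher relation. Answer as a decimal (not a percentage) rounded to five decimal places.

0.05662

(1 + π) = (1 + i)/(1 + r) = 1.08980 / 1.03140 = 1.056622
Break-even inflation = 1.056622 − 1 → 0.05662.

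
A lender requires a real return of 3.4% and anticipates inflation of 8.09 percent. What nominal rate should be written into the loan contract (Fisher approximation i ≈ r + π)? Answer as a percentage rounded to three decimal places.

i ≈ r + π = 3.4% + 8.09% = 11.490%.

11.490%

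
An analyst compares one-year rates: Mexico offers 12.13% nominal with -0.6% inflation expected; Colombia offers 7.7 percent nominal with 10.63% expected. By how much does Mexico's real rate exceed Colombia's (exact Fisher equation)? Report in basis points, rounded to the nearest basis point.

Mexico: (1 + 0.1213)/(1 − 0.0060) − 1 = 12.8068%
Colombia: (1 + 0.0770)/(1 + 0.1063) − 1 = -2.6485%
Differential = 12.8068% − (-2.6485%) = 15.4553% → 1546 basis points.

1546 basis points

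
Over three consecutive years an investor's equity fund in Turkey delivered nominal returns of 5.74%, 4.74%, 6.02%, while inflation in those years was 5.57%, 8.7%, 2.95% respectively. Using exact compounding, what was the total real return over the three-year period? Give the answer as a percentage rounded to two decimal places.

Nominal growth factor = 1.0574 × 1.0474 × 1.0602 = 1.174194
Price-level growth factor = 1.0557 × 1.0870 × 1.0295 = 1.181399
Real growth factor = 1.174194 / 1.181399 = 0.993901
Total real return = 0.993901 − 1 → -0.61%.

-0.61%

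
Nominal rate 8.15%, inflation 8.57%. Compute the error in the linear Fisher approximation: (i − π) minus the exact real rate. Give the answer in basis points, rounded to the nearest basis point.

-3 basis points

Approximate: r ≈ 8.150% − 8.570% = -0.4200%
Exact: (1 + 0.0815)/(1 + 0.0857) − 1 = -0.3868%
Error = -0.4200% − (-0.3868%) = -0.0332% → -3 basis points.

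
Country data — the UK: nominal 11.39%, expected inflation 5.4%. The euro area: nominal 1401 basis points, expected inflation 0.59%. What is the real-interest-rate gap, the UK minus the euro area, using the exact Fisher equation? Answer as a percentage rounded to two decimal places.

-7.66%

The UK: (1 + 0.1139)/(1 + 0.0540) − 1 = 5.6831%
The euro area: (1 + 0.1401)/(1 + 0.0059) − 1 = 13.3413%
Differential = 5.6831% − 13.3413% = -7.6582% → -7.66%.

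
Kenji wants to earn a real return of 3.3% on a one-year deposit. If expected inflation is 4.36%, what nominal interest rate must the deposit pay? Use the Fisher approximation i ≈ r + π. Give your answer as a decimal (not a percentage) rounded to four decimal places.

0.0766

i ≈ r + π = 3.3% + 4.36% = 0.0766.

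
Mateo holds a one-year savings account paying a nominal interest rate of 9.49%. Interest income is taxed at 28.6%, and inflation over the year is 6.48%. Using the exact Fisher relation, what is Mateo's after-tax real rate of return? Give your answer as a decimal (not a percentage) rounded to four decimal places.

0.0028

After-tax nominal return = 9.49% × (1 − 0.286) = 6.77586%.
1 + r = 1.0677586 / 1.06480 = 1.002779
After-tax real rate = 1.002779 − 1 → 0.0028.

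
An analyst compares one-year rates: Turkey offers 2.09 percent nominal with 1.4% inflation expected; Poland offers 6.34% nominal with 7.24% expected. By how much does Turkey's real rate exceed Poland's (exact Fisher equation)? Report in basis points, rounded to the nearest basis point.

152 basis points

Turkey: (1 + 0.0209)/(1 + 0.0140) − 1 = 0.6805%
Poland: (1 + 0.0634)/(1 + 0.0724) − 1 = -0.8392%
Differential = 0.6805% − (-0.8392%) = 1.5197% → 152 basis points.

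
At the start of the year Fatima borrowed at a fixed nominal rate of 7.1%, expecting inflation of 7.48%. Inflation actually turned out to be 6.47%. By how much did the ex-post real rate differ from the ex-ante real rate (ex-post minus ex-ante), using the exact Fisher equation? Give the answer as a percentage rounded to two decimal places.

Ex-ante: (1 + 0.0710)/(1 + 0.0748) − 1 = -0.3536%
Ex-post: (1 + 0.0710)/(1 + 0.0647) − 1 = 0.5917%
Difference (ex-post − ex-ante) = 0.9453% → 0.95%.

0.95%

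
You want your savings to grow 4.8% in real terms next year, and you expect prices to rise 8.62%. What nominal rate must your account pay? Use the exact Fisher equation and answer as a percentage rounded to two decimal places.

13.83%

(1 + i) = (1 + r)(1 + π) = 1.04800 × 1.08620 = 1.1383376
i = 1.1383376 − 1, so the required nominal rate is 13.83%.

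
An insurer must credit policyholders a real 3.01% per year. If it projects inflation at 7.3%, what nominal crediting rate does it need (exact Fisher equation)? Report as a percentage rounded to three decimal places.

(1 + i) = (1 + r)(1 + π) = 1.03010 × 1.07300 = 1.1052973
i = 1.1052973 − 1, so the required nominal rate is 10.530%.

10.530%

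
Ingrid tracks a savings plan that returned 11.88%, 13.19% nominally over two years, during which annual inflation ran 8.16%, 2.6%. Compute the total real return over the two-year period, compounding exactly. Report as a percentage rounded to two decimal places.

14.12%

Compound the nominal returns: 1.1188 × 1.1319 = 1.266370.
Compound inflation: 1.0816 × 1.0260 = 1.109722.
Deflate: 1.266370 / 1.109722 = 1.141160.
Total real return = 1.141160 − 1 → 14.12%.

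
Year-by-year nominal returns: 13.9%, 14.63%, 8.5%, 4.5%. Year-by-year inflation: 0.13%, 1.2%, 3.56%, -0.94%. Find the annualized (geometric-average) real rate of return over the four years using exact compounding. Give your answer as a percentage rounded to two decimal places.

9.24%

Nominal growth factor = 1.1390 × 1.1463 × 1.0850 × 1.0450 = 1.48036240
Price-level growth factor = 1.0013 × 1.0120 × 1.0356 × 0.9906 = 1.03952537
Real growth factor = 1.48036240 / 1.03952537 = 1.42407529
Annualized real rate = 1.42407529^(1/4) − 1 = 9.2404% → 9.24%.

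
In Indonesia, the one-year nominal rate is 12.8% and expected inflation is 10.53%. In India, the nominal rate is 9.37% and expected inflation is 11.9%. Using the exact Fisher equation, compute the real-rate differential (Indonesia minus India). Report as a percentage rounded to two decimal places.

Indonesia: (1 + 0.1280)/(1 + 0.1053) − 1 = 2.0537%
India: (1 + 0.0937)/(1 + 0.1190) − 1 = -2.2609%
Differential = 2.0537% − (-2.2609%) = 4.3147% → 4.31%.

4.31%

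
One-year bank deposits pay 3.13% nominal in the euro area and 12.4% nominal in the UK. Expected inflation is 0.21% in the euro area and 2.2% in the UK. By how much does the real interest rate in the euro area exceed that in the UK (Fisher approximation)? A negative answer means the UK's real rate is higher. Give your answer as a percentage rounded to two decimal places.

-7.28%

The euro area: 3.13% − 0.21% = 2.920%
The UK: 12.4% − 2.2% = 10.200%
Differential = -7.280% → -7.28%.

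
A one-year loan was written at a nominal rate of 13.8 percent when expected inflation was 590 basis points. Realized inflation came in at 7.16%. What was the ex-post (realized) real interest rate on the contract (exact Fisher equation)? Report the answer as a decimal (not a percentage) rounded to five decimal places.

Ex-post: (1 + 0.1380)/(1 + 0.0716) − 1 = 6.1963%
So the realized real rate is 0.06196.

0.06196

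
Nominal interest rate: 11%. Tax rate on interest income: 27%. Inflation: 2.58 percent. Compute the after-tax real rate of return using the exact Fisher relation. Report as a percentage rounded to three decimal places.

5.313%

After-tax nominal return = 11% × (1 − 0.27) = 8.0300%.
1 + r = 1.08030 / 1.02580 = 1.053129
After-tax real rate = 1.053129 − 1 → 5.313%.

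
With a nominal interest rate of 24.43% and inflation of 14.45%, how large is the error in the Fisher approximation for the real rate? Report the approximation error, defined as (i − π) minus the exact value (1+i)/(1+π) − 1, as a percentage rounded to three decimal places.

1.260%

Approximate: r ≈ 24.430% − 14.450% = 9.9800%
Exact: (1 + 0.2443)/(1 + 0.1445) − 1 = 8.7200%
Error = 9.9800% − 8.7200% = 1.2600% → 1.260%.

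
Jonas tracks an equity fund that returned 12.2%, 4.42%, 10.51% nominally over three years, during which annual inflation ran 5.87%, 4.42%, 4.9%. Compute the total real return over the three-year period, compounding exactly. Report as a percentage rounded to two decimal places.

Compound the nominal returns: 1.1220 × 1.0442 × 1.1051 = 1.294727.
Compound inflation: 1.0587 × 1.0442 × 1.0490 = 1.159664.
Deflate: 1.294727 / 1.159664 = 1.116467.
Total real return = 1.116467 − 1 → 11.65%.

11.65%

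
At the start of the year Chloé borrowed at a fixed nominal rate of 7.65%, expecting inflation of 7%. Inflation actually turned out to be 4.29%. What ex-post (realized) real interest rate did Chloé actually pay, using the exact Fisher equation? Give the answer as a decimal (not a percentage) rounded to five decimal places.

Ex-post: (1 + 0.0765)/(1 + 0.0429) − 1 = 3.2218%
So the realized real rate is 0.03222.

0.03222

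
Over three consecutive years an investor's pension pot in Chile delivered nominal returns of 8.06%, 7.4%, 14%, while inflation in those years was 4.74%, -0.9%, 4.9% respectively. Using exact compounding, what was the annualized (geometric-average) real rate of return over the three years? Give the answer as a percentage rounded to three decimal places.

6.710%

Nominal growth factor = 1.0806 × 1.0740 × 1.1400 = 1.32304342
Price-level growth factor = 1.0474 × 0.9910 × 1.0490 = 1.08883410
Real growth factor = 1.32304342 / 1.08883410 = 1.21510102
Annualized real rate = 1.21510102^(1/3) − 1 = 6.7098% → 6.710%.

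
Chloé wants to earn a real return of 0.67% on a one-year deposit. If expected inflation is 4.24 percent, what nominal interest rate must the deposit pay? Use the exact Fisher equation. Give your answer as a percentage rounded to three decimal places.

(1 + i) = (1 + r)(1 + π) = 1.00670 × 1.04240 = 1.04938408
i = 1.04938408 − 1, so the required nominal rate is 4.938%.

4.938%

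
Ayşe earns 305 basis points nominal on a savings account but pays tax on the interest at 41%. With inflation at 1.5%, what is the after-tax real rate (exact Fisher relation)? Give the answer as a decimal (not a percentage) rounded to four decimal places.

After-tax nominal return = 3.05% × (1 − 0.41) = 1.7995%.
1 + r = 1.017995 / 1.01500 = 1.002951
After-tax real rate = 1.002951 − 1 → 0.0030.

0.0030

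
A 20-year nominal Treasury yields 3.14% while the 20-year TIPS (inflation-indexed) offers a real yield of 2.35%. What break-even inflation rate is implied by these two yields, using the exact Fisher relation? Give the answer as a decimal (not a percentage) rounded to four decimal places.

(1 + π) = (1 + i)/(1 + r) = 1.03140 / 1.02350 = 1.007719
Break-even inflation = 1.007719 − 1 → 0.0077.

0.0077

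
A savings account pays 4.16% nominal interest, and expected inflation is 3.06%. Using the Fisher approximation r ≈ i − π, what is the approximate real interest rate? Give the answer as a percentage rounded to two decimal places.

1.10%

r ≈ i − π = 4.16% − 3.06% = 1.10%.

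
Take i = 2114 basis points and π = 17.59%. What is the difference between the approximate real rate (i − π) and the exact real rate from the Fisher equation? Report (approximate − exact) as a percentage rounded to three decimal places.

0.531%

Approximate: r ≈ 21.140% − 17.590% = 3.5500%
Exact: (1 + 0.2114)/(1 + 0.1759) − 1 = 3.0190%
Error = 3.5500% − 3.0190% = 0.5310% → 0.531%.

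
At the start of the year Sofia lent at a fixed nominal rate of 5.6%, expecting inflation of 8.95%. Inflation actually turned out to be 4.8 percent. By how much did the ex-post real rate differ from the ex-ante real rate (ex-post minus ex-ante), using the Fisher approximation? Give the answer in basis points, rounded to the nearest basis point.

Ex-ante: 5.6% − 8.95% = -3.350%
Ex-post: 5.6% − 4.8% = 0.800%
Difference (ex-post − ex-ante) = 4.1500% → 415 basis points.

415 basis points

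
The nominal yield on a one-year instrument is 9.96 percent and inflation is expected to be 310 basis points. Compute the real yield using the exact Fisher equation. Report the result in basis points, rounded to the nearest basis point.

By the Fisher relation, 1 + r = (1 + i)/(1 + π).
1 + r = 1.09960 / 1.03100 = 1.066537
r = 1.066537 − 1 = 6.6537%, i.e. 665 basis points.

665 basis points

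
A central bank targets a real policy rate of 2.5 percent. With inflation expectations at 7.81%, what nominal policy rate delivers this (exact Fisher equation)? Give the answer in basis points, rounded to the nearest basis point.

(1 + i) = (1 + r)(1 + π) = 1.02500 × 1.07810 = 1.1050525
i = 1.1050525 − 1, so the required nominal rate is 1051 basis points.

1051 basis points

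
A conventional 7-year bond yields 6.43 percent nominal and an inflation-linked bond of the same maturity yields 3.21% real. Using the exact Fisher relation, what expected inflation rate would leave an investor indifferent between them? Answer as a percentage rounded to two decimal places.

3.12%

(1 + π) = (1 + i)/(1 + r) = 1.06430 / 1.03210 = 1.031199
Break-even inflation = 1.031199 − 1 → 3.12%.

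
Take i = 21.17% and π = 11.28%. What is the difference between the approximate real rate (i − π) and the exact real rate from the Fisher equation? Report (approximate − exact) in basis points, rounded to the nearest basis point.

Approximate: r ≈ 21.170% − 11.280% = 9.8900%
Exact: (1 + 0.2117)/(1 + 0.1128) − 1 = 8.8875%
Error = 9.8900% − 8.8875% = 1.0025% → 100 basis points.

100 basis points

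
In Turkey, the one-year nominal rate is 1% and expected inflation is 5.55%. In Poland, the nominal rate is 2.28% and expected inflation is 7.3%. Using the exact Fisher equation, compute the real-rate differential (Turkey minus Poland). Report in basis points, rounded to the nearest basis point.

Turkey: (1 + 0.0100)/(1 + 0.0555) − 1 = -4.3108%
Poland: (1 + 0.0228)/(1 + 0.0730) − 1 = -4.6785%
Differential = -4.3108% − (-4.6785%) = 0.3677% → 37 basis points.

37 basis points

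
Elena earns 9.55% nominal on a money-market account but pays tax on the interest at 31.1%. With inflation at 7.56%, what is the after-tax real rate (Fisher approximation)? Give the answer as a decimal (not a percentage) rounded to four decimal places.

-0.0098

After-tax nominal return = 9.55% × (1 − 0.311) = 6.57995%.
r ≈ 6.57995% − 7.56% → -0.0098.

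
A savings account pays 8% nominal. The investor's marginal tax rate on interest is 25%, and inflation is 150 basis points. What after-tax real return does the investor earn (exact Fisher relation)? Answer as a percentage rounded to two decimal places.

After-tax nominal return = 8% × (1 − 0.25) = 6.0000%.
1 + r = 1.06000 / 1.01500 = 1.044335
After-tax real rate = 1.044335 − 1 → 4.43%.

4.43%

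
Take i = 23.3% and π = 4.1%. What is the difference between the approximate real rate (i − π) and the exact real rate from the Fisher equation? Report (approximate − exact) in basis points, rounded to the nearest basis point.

Approximate: r ≈ 23.300% − 4.100% = 19.2000%
Exact: (1 + 0.2330)/(1 + 0.0410) − 1 = 18.4438%
Error = 19.2000% − 18.4438% = 0.7562% → 76 basis points.

76 basis points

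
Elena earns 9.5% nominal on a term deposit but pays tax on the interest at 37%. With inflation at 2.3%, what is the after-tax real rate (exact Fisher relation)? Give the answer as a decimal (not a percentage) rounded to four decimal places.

After-tax nominal return = 9.5% × (1 − 0.37) = 5.9850%.
1 + r = 1.05985 / 1.02300 = 1.036022
After-tax real rate = 1.036022 − 1 → 0.0360.

0.0360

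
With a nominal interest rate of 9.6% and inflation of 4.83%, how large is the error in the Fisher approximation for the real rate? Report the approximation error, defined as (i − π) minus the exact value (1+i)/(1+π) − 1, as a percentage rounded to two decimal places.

Approximate: r ≈ 9.600% − 4.830% = 4.7700%
Exact: (1 + 0.0960)/(1 + 0.0483) − 1 = 4.5502%
Error = 4.7700% − 4.5502% = 0.2198% → 0.22%.

0.22%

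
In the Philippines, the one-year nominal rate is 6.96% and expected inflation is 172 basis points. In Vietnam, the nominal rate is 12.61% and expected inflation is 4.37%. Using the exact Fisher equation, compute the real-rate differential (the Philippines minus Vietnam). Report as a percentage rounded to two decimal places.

-2.74%

The Philippines: (1 + 0.0696)/(1 + 0.0172) − 1 = 5.1514%
Vietnam: (1 + 0.1261)/(1 + 0.0437) − 1 = 7.8950%
Differential = 5.1514% − 7.8950% = -2.7436% → -2.74%.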